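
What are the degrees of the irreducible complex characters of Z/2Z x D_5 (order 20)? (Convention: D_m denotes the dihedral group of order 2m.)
Dimensions: 1, 1, 1, 1, 2, 2, 2, 2

Justification: There are 8 irreducibles (= number of conjugacy classes). Their dimensions d_i satisfy sum d_i^2 = |G| = 20: 1 + 1 + 1 + 1 + 4 + 4 + 4 + 4 = 20. (For the product with Z/2Z: each of the 2 1-dim characters of Z/2Z tensors with each irrep of D_5, giving 2 copies of each D_5-dimension.)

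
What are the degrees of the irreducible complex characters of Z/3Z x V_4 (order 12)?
Dimensions: 1, 1, 1, 1, 1, 1, 1, 1, 1, 1, 1, 1

Justification: There are 12 irreducibles (= number of conjugacy classes). Their dimensions d_i satisfy sum d_i^2 = |G| = 12: 1 + 1 + 1 + 1 + 1 + 1 + 1 + 1 + 1 + 1 + 1 + 1 = 12. (For the product with Z/3Z: each of the 3 1-dim characters of Z/3Z tensors with each irrep of V_4, giving 3 copies of each V_4-dimension.)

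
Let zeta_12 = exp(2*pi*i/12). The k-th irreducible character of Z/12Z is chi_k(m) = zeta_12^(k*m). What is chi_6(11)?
chi_6(11) = zeta_12^66 = -1

Why: chi_6(11) = zeta_12^(6*11) = zeta_12^66. Since zeta_12^12 = 1, this equals zeta_12^6 = exp(2*pi*i*6/12) = -1.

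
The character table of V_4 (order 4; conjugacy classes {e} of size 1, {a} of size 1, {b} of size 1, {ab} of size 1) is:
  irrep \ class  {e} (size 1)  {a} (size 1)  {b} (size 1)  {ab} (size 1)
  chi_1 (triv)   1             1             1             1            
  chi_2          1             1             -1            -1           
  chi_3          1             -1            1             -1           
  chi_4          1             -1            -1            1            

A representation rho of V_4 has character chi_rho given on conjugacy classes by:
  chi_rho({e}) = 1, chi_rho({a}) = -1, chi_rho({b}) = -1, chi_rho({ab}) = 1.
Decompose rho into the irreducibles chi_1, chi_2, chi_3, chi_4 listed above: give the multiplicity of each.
Multiplicities: chi_1: 0, chi_2: 0, chi_3: 0, chi_4: 1.

Derivation: Use <chi_rho, chi> = (1/|G|) sum_C |C| * chi_rho(C) * conj(chi(C)) with |G| = 4 for each irreducible chi in the table:
  <chi_rho, chi_1> = (1/4)[1*(1)*conj(1) + 1*(-1)*conj(1) + 1*(-1)*conj(1) + 1*(1)*conj(1)]
      = (1/4)[(1) + (-1) + (-1) + (1)] = 0/4 = 0
  <chi_rho, chi_2> = (1/4)[1*(1)*conj(1) + 1*(-1)*conj(1) + 1*(-1)*conj(-1) + 1*(1)*conj(-1)]
      = (1/4)[(1) + (-1) + (1) + (-1)] = 0/4 = 0
  <chi_rho, chi_3> = (1/4)[1*(1)*conj(1) + 1*(-1)*conj(-1) + 1*(-1)*conj(1) + 1*(1)*conj(-1)]
      = (1/4)[(1) + (1) + (-1) + (-1)] = 0/4 = 0
  <chi_rho, chi_4> = (1/4)[1*(1)*conj(1) + 1*(-1)*conj(-1) + 1*(-1)*conj(-1) + 1*(1)*conj(1)]
      = (1/4)[(1) + (1) + (1) + (1)] = 4/4 = 1
Dimension check: dim(rho) = sum (mult * dim) = 0*1 + 0*1 + 0*1 + 1*1 = 1 = chi_rho(e) = 1.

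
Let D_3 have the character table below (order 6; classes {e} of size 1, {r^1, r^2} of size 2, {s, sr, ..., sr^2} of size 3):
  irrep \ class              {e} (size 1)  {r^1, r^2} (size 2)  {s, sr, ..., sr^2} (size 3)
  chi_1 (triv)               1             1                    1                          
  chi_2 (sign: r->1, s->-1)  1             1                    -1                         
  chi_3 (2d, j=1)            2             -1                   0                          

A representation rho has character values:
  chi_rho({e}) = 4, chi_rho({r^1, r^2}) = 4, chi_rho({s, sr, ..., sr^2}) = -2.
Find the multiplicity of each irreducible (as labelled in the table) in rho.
Multiplicities: chi_1: 1, chi_2: 3, chi_3: 0.

Derivation: Use <chi_rho, chi> = (1/|G|) sum_C |C| * chi_rho(C) * conj(chi(C)) with |G| = 6 for each irreducible chi in the table:
  <chi_rho, chi_1> = (1/6)[1*(4)*conj(1) + 2*(4)*conj(1) + 3*(-2)*conj(1)]
      = (1/6)[(4) + (8) + (-6)] = 6/6 = 1
  <chi_rho, chi_2> = (1/6)[1*(4)*conj(1) + 2*(4)*conj(1) + 3*(-2)*conj(-1)]
      = (1/6)[(4) + (8) + (6)] = 18/6 = 3
  <chi_rho, chi_3> = (1/6)[1*(4)*conj(2) + 2*(4)*conj(-1) + 3*(-2)*conj(0)]
      = (1/6)[(8) + (-8) + (0)] = 0/6 = 0
Dimension check: dim(rho) = sum (mult * dim) = 1*1 + 3*1 + 0*2 = 4 = chi_rho(e) = 4.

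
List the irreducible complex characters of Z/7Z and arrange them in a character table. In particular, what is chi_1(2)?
Character table of Z/7Z (irreps indexed chi_0,...,chi_6 with chi_k(m) = zeta_7^(k*m), zeta_7 = exp(2*pi*i/7)):
  irrep \ class  {0} (size 1)  {1} (size 1)    {2} (size 1)    {3} (size 1)    {4} (size 1)    {5} (size 1)    {6} (size 1)  
  chi_0          1             1               1               1               1               1               1             
  chi_1          1             exp(2*I*pi/7)   exp(4*I*pi/7)   exp(6*I*pi/7)   exp(-6*I*pi/7)  exp(-4*I*pi/7)  exp(-2*I*pi/7)
  chi_2          1             exp(4*I*pi/7)   exp(-6*I*pi/7)  exp(-2*I*pi/7)  exp(2*I*pi/7)   exp(6*I*pi/7)   exp(-4*I*pi/7)
  chi_3          1             exp(6*I*pi/7)   exp(-2*I*pi/7)  exp(4*I*pi/7)   exp(-4*I*pi/7)  exp(2*I*pi/7)   exp(-6*I*pi/7)
  chi_4          1             exp(-6*I*pi/7)  exp(2*I*pi/7)   exp(-4*I*pi/7)  exp(4*I*pi/7)   exp(-2*I*pi/7)  exp(6*I*pi/7) 
  chi_5          1             exp(-4*I*pi/7)  exp(6*I*pi/7)   exp(2*I*pi/7)   exp(-2*I*pi/7)  exp(-6*I*pi/7)  exp(4*I*pi/7) 
  chi_6          1             exp(-2*I*pi/7)  exp(-4*I*pi/7)  exp(-6*I*pi/7)  exp(6*I*pi/7)   exp(4*I*pi/7)   exp(2*I*pi/7) 

Spot check: chi_1(2) = zeta_7^(1*2) = zeta_7^2 = exp(4*I*pi/7).

Proof sketch: Z/7Z is abelian, so all 7 irreducible complex representations are 1-dimensional. They are given by chi_k(m) = zeta_7^(k*m) for k = 0,...,6. Row orthogonality: sum_m chi_k(m) conj(chi_l(m)) = 7 * [k = l].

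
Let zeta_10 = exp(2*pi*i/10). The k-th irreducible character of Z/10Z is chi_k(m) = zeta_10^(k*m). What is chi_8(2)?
chi_8(2) = zeta_10^16 = exp(-4*I*pi/5)

chi_8(2) = zeta_10^(8*2) = zeta_10^16. Since zeta_10^10 = 1, this equals zeta_10^6 = exp(2*pi*i*6/10) = exp(-4*I*pi/5).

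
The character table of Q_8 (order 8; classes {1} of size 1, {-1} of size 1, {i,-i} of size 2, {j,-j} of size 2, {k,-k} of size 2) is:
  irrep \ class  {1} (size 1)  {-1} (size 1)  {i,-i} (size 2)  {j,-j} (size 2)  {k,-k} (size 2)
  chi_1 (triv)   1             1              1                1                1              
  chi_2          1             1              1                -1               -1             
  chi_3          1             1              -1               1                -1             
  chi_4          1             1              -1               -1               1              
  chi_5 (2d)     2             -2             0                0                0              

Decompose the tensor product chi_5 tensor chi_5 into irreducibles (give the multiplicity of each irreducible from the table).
chi_5 tensor chi_5 = chi_1 + chi_2 + chi_3 + chi_4 (all other irreducibles have multiplicity 0).

Argument: The character of a tensor product is the pointwise product (chi_5 * chi_5)(C) = chi_5(C) * chi_5(C):
  {1}: (2)*(2), {-1}: (-2)*(-2), {i,-i}: (0)*(0), {j,-j}: (0)*(0), {k,-k}: (0)*(0)
so (chi_5 * chi_5) takes values
  {1} -> 4, {-1} -> 4, {i,-i} -> 0, {j,-j} -> 0, {k,-k} -> 0.
Now take the inner product of this character with each irreducible chi from the table, <chi_5*chi_5, chi> = (1/8) sum_C |C| (chi_5*chi_5)(C) conj(chi(C)):
  <chi_5*chi_5, chi_1> = (1/8)[1*(4)*conj(1) + 1*(4)*conj(1) + 2*(0)*conj(1) + 2*(0)*conj(1) + 2*(0)*conj(1)]
      = (1/8)[(4) + (4) + (0) + (0) + (0)] = 8/8 = 1
  <chi_5*chi_5, chi_2> = (1/8)[1*(4)*conj(1) + 1*(4)*conj(1) + 2*(0)*conj(1) + 2*(0)*conj(-1) + 2*(0)*conj(-1)]
      = (1/8)[(4) + (4) + (0) + (0) + (0)] = 8/8 = 1
  <chi_5*chi_5, chi_3> = (1/8)[1*(4)*conj(1) + 1*(4)*conj(1) + 2*(0)*conj(-1) + 2*(0)*conj(1) + 2*(0)*conj(-1)]
      = (1/8)[(4) + (4) + (0) + (0) + (0)] = 8/8 = 1
  <chi_5*chi_5, chi_4> = (1/8)[1*(4)*conj(1) + 1*(4)*conj(1) + 2*(0)*conj(-1) + 2*(0)*conj(-1) + 2*(0)*conj(1)]
      = (1/8)[(4) + (4) + (0) + (0) + (0)] = 8/8 = 1
  <chi_5*chi_5, chi_5> = (1/8)[1*(4)*conj(2) + 1*(4)*conj(-2) + 2*(0)*conj(0) + 2*(0)*conj(0) + 2*(0)*conj(0)]
      = (1/8)[(8) + (-8) + (0) + (0) + (0)] = 0/8 = 0
Hence the multiplicities are chi_1: 1, chi_2: 1, chi_3: 1, chi_4: 1. Dimension check: dim(chi_5)*dim(chi_5) = 2*2 = 4 and sum (mult * dim) = 1*1 + 1*1 + 1*1 + 1*1 = 4.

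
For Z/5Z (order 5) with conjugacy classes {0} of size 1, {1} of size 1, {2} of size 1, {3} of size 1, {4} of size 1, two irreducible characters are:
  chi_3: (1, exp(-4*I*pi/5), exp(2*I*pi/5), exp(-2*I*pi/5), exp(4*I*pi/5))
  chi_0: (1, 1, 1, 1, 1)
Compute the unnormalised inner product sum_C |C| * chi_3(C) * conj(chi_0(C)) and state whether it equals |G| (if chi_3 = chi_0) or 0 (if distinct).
Sum = 0; so <chi_3, chi_0> = 0 (distinct irreducibles are orthogonal).

Argument: Compute term by term over conjugacy classes (|C| * chi_3(C) * conj(chi_0(C))):
  1*(1)*conj(1) + 1*(exp(-4*I*pi/5))*conj(1) + 1*(exp(2*I*pi/5))*conj(1) + 1*(exp(-2*I*pi/5))*conj(1) + 1*(exp(4*I*pi/5))*conj(1)
  = (1) + (exp(-4*I*pi/5)) + (exp(2*I*pi/5)) + (exp(-2*I*pi/5)) + (exp(4*I*pi/5))
  = 0.
(Exp terms are combined using exp(i*s)*conj(exp(i*t)) = exp(i*(s-t)), and sums of them are collapsed using the identity that for every m > 1 the m distinct m-th roots of unity sum to 0, e.g. 1 + exp(2*I*pi/3) + exp(-2*I*pi/3) = 0.)
Dividing by |G| = 5 gives 0/5 = 0, matching the row-orthogonality relation <chi_3, chi_0> = [chi_3 = chi_0].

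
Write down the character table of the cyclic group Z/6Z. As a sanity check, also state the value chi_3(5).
Character table of Z/6Z (irreps indexed chi_0,...,chi_5 with chi_k(m) = zeta_6^(k*m), zeta_6 = exp(2*pi*i/6)):
  irrep \ class  {0} (size 1)  {1} (size 1)    {2} (size 1)    {3} (size 1)  {4} (size 1)    {5} (size 1)  
  chi_0          1             1               1               1             1               1             
  chi_1          1             exp(I*pi/3)     exp(2*I*pi/3)   -1            exp(-2*I*pi/3)  exp(-I*pi/3)  
  chi_2          1             exp(2*I*pi/3)   exp(-2*I*pi/3)  1             exp(2*I*pi/3)   exp(-2*I*pi/3)
  chi_3          1             -1              1               -1            1               -1            
  chi_4          1             exp(-2*I*pi/3)  exp(2*I*pi/3)   1             exp(-2*I*pi/3)  exp(2*I*pi/3) 
  chi_5          1             exp(-I*pi/3)    exp(-2*I*pi/3)  -1            exp(2*I*pi/3)   exp(I*pi/3)   

Spot check: chi_3(5) = zeta_6^(3*5) = zeta_6^15 = -1.

Z/6Z is abelian, so all 6 irreducible complex representations are 1-dimensional. They are given by chi_k(m) = zeta_6^(k*m) for k = 0,...,5. Row orthogonality: sum_m chi_k(m) conj(chi_l(m)) = 6 * [k = l].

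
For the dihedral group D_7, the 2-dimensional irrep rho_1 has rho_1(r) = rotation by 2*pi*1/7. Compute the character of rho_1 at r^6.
chi_{rho_1}(r^6) = 2*cos(2*pi*1*6/7) = 2*cos(2*pi/7)

Derivation: rho_1(r^6) is rotation by angle 2*pi*1*6/7, whose trace is 2*cos(2*pi*1*6/7) = 2*cos(2*pi/7).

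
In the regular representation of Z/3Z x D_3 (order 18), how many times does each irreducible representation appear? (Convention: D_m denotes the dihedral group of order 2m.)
Each irreducible V_i of dimension d_i appears with multiplicity d_i, i.e. rho_reg = (direct sum over all irreducibles V_i) d_i V_i. The irreducible dimensions for Z/3Z x D_3 are 1, 1, 1, 1, 1, 1, 2, 2, 2: 6 irreducibles of dimension 1, each with multiplicity 1; 3 irreducibles of dimension 2, each with multiplicity 2. Total dimension 6*1*1 + 3*2*2 = 18 = |G|.

General theorem: in the regular representation of a finite group G, each irreducible appears with multiplicity equal to its dimension. Check: dim(rho_reg) = sum d_i^2 = 1 + 1 + 1 + 1 + 1 + 1 + 4 + 4 + 4 = 18 = |G|.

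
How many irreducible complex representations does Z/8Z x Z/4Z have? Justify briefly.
32

Solution. The number of irreducible complex representations of a finite group equals its number of conjugacy classes. Z/8Z x Z/4Z is abelian of order 32, so every element is its own conjugacy class: 32 classes, so Z/8Z x Z/4Z (order 32) has exactly 32 irreducible complex representations.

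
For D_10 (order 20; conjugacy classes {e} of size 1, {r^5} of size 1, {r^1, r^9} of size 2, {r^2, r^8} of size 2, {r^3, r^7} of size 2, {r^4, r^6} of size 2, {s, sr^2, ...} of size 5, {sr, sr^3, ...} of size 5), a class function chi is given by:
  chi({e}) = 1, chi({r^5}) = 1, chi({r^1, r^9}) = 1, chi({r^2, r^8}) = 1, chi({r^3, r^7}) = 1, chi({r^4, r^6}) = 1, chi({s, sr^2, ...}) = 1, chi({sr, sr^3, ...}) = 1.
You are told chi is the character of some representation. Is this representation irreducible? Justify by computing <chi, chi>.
Irreducible: <chi, chi> = 1.

Explanation: <chi, chi> = (1/|G|) sum_C |C| * |chi(C)|^2 = (1/20)[1*|1|^2 + 1*|1|^2 + 2*|1|^2 + 2*|1|^2 + 2*|1|^2 + 2*|1|^2 + 5*|1|^2 + 5*|1|^2]
  = (1/20)[(1) + (1) + (2) + (2) + (2) + (2) + (5) + (5)] = 20/20 = 1.
A character is irreducible iff <chi, chi> = 1, so this representation is irreducible.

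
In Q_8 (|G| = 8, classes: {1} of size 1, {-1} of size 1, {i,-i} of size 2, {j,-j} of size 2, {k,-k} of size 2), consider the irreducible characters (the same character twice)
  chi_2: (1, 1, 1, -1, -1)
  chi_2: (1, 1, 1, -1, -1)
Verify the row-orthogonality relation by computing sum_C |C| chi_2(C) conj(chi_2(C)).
Sum = 8 = |G| = 8; so <chi_2, chi_2> = 1 (norm-1 confirms irreducibility).

Compute term by term over conjugacy classes (|C| * chi_2(C) * conj(chi_2(C))):
  1*(1)*conj(1) + 1*(1)*conj(1) + 2*(1)*conj(1) + 2*(-1)*conj(-1) + 2*(-1)*conj(-1)
  = (1) + (1) + (2) + (2) + (2)
  = 8.
Dividing by |G| = 8 gives 8/8 = 1, matching the row-orthogonality relation <chi_2, chi_2> = [chi_2 = chi_2].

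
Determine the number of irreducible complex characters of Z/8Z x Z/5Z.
40

Working: The number of irreducible complex representations of a finite group equals its number of conjugacy classes. Z/8Z x Z/5Z is abelian of order 40, so every element is its own conjugacy class: 40 classes, so Z/8Z x Z/5Z (order 40) has exactly 40 irreducible complex representations.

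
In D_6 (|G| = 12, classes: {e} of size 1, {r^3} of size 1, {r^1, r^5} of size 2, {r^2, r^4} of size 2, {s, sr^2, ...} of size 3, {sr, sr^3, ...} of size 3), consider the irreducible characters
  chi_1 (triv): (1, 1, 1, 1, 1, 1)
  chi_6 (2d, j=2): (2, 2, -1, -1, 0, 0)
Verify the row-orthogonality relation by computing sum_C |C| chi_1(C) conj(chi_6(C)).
Sum = 0; so <chi_1, chi_6> = 0 (distinct irreducibles are orthogonal).

Explanation: Compute term by term over conjugacy classes (|C| * chi_1(C) * conj(chi_6(C))):
  1*(1)*conj(2) + 1*(1)*conj(2) + 2*(1)*conj(-1) + 2*(1)*conj(-1) + 3*(1)*conj(0) + 3*(1)*conj(0)
  = (2) + (2) + (-2) + (-2) + (0) + (0)
  = 0.
Dividing by |G| = 12 gives 0/12 = 0, matching the row-orthogonality relation <chi_1, chi_6> = [chi_1 = chi_6].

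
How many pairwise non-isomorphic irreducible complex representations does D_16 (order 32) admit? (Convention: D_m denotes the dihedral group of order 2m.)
11

Reasoning: The number of irreducible complex representations of a finite group equals its number of conjugacy classes. D_16 has 11 conjugacy classes (n/2 + 3 for n even), so D_16 (order 32) has exactly 11 irreducible complex representations.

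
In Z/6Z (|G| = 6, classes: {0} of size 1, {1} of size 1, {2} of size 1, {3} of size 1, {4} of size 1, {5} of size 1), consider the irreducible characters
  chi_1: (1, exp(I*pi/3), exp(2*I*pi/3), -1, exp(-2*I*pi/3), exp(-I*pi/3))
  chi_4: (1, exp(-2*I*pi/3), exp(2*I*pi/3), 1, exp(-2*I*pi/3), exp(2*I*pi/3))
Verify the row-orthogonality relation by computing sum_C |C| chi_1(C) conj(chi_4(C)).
Sum = 0; so <chi_1, chi_4> = 0 (distinct irreducibles are orthogonal).

Derivation: Compute term by term over conjugacy classes (|C| * chi_1(C) * conj(chi_4(C))):
  1*(1)*conj(1) + 1*(exp(I*pi/3))*conj(exp(-2*I*pi/3)) + 1*(exp(2*I*pi/3))*conj(exp(2*I*pi/3)) + 1*(-1)*conj(1) + 1*(exp(-2*I*pi/3))*conj(exp(-2*I*pi/3)) + 1*(exp(-I*pi/3))*conj(exp(2*I*pi/3))
  = (1) + (-1) + (1) + (-1) + (1) + (-1)
  = 0.
(Exp terms are combined using exp(i*s)*conj(exp(i*t)) = exp(i*(s-t)), and sums of them are collapsed using the identity that for every m > 1 the m distinct m-th roots of unity sum to 0, e.g. 1 + exp(2*I*pi/3) + exp(-2*I*pi/3) = 0.)
Dividing by |G| = 6 gives 0/6 = 0, matching the row-orthogonality relation <chi_1, chi_4> = [chi_1 = chi_4].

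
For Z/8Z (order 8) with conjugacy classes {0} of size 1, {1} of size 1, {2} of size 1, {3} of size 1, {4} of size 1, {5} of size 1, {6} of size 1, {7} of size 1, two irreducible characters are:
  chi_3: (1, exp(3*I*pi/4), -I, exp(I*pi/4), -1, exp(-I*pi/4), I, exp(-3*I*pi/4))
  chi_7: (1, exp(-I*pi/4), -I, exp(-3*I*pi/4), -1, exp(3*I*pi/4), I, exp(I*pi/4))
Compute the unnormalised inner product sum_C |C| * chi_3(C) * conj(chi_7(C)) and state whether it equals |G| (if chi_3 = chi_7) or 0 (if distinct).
Sum = 0; so <chi_3, chi_7> = 0 (distinct irreducibles are orthogonal).

Working: Compute term by term over conjugacy classes (|C| * chi_3(C) * conj(chi_7(C))):
  1*(1)*conj(1) + 1*(exp(3*I*pi/4))*conj(exp(-I*pi/4)) + 1*(-I)*conj(-I) + 1*(exp(I*pi/4))*conj(exp(-3*I*pi/4)) + 1*(-1)*conj(-1) + 1*(exp(-I*pi/4))*conj(exp(3*I*pi/4)) + 1*(I)*conj(I) + 1*(exp(-3*I*pi/4))*conj(exp(I*pi/4))
  = (1) + (-1) + (1) + (-1) + (1) + (-1) + (1) + (-1)
  = 0.
(Exp terms are combined using exp(i*s)*conj(exp(i*t)) = exp(i*(s-t)), and sums of them are collapsed using the identity that for every m > 1 the m distinct m-th roots of unity sum to 0, e.g. 1 + exp(2*I*pi/3) + exp(-2*I*pi/3) = 0.)
Dividing by |G| = 8 gives 0/8 = 0, matching the row-orthogonality relation <chi_3, chi_7> = [chi_3 = chi_7].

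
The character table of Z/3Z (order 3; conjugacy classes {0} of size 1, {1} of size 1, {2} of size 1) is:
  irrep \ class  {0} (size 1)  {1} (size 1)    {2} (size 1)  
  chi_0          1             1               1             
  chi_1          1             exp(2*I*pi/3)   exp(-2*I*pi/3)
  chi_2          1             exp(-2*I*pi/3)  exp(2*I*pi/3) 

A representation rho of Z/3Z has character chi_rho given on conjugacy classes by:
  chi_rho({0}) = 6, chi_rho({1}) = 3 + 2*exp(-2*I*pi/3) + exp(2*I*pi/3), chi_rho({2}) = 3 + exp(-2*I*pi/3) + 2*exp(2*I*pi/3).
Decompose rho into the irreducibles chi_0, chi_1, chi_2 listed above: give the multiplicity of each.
Multiplicities: chi_0: 3, chi_1: 1, chi_2: 2.

Details: Use <chi_rho, chi> = (1/|G|) sum_C |C| * chi_rho(C) * conj(chi(C)) with |G| = 3 for each irreducible chi in the table:
  <chi_rho, chi_0> = (1/3)[1*(6)*conj(1) + 1*(3 + 2*exp(-2*I*pi/3) + exp(2*I*pi/3))*conj(1) + 1*(3 + exp(-2*I*pi/3) + 2*exp(2*I*pi/3))*conj(1)]
      = (1/3)[(6) + (3 + 2*exp(-2*I*pi/3) + exp(2*I*pi/3)) + (3 + exp(-2*I*pi/3) + 2*exp(2*I*pi/3))] = 9/3 = 3
  <chi_rho, chi_1> = (1/3)[1*(6)*conj(1) + 1*(3 + 2*exp(-2*I*pi/3) + exp(2*I*pi/3))*conj(exp(2*I*pi/3)) + 1*(3 + exp(-2*I*pi/3) + 2*exp(2*I*pi/3))*conj(exp(-2*I*pi/3))]
      = (1/3)[(6) + (1 + 3*exp(-2*I*pi/3) + 2*exp(2*I*pi/3)) + (1 + 2*exp(-2*I*pi/3) + 3*exp(2*I*pi/3))] = 3/3 = 1
  <chi_rho, chi_2> = (1/3)[1*(6)*conj(1) + 1*(3 + 2*exp(-2*I*pi/3) + exp(2*I*pi/3))*conj(exp(-2*I*pi/3)) + 1*(3 + exp(-2*I*pi/3) + 2*exp(2*I*pi/3))*conj(exp(2*I*pi/3))]
      = (1/3)[(6) + (2 + exp(-2*I*pi/3) + 3*exp(2*I*pi/3)) + (2 + 3*exp(-2*I*pi/3) + exp(2*I*pi/3))] = 6/3 = 2
(Exp terms are combined using exp(i*s)*conj(exp(i*t)) = exp(i*(s-t)), and sums of them are collapsed using the identity that for every m > 1 the m distinct m-th roots of unity sum to 0, e.g. 1 + exp(2*I*pi/3) + exp(-2*I*pi/3) = 0.)
Dimension check: dim(rho) = sum (mult * dim) = 3*1 + 1*1 + 2*1 = 6 = chi_rho(e) = 6.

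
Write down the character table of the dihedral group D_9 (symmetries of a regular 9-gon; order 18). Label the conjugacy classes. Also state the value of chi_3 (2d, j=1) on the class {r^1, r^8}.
Conjugacy classes: {e} of size 1, {r^1, r^8} of size 2, {r^2, r^7} of size 2, {r^3, r^6} of size 2, {r^4, r^5} of size 2, {s, sr, ..., sr^8} of size 9.
Character table:
  irrep \ class              {e} (size 1)  {r^1, r^8} (size 2)  {r^2, r^7} (size 2)  {r^3, r^6} (size 2)  {r^4, r^5} (size 2)  {s, sr, ..., sr^8} (size 9)
  chi_1 (triv)               1             1                    1                    1                    1                    1                          
  chi_2 (sign: r->1, s->-1)  1             1                    1                    1                    1                    -1                         
  chi_3 (2d, j=1)            2             2*cos(2*pi/9)        2*cos(4*pi/9)        -1                   -2*cos(pi/9)         0                          
  chi_4 (2d, j=2)            2             2*cos(4*pi/9)        -2*cos(pi/9)         -1                   2*cos(2*pi/9)        0                          
  chi_5 (2d, j=3)            2             -1                   -1                   2                    -1                   0                          
  chi_6 (2d, j=4)            2             -2*cos(pi/9)         2*cos(2*pi/9)        -1                   2*cos(4*pi/9)        0                          

Spot check: chi_3 (2d, j=1) on {r^1, r^8} = 2*cos(2*pi/9).

Argument: D_9 has order 2*9 = 18 with 6 conjugacy classes, hence 6 irreducibles. Sum of squared dims 1 + 1 + 4 + 4 + 4 + 4 = 18 = |G|. Linear characters come from the abelianisation; the 2-dimensional irreps have character r^k -> 2*cos(2*pi*j*k/9), reflections -> 0.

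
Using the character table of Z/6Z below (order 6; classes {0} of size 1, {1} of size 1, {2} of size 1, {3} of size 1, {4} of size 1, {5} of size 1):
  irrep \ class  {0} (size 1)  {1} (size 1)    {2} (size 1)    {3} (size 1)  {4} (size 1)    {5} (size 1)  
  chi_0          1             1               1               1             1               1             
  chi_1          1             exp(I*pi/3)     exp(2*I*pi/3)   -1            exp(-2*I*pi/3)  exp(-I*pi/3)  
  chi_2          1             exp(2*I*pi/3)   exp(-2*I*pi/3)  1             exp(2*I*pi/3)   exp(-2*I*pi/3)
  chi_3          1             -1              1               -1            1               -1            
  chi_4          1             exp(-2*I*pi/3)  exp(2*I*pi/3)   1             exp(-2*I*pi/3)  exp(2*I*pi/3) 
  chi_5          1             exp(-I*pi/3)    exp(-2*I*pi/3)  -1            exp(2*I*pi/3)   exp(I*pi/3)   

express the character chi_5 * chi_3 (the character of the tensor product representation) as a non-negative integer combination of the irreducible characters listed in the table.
chi_5 tensor chi_3 = chi_2 (all other irreducibles have multiplicity 0).

Argument: The character of a tensor product is the pointwise product (chi_5 * chi_3)(C) = chi_5(C) * chi_3(C):
  {0}: (1)*(1), {1}: (exp(-I*pi/3))*(-1), {2}: (exp(-2*I*pi/3))*(1), {3}: (-1)*(-1), {4}: (exp(2*I*pi/3))*(1), {5}: (exp(I*pi/3))*(-1)
so (chi_5 * chi_3) takes values
  {0} -> 1, {1} -> -exp(-I*pi/3), {2} -> exp(-2*I*pi/3), {3} -> 1, {4} -> exp(2*I*pi/3), {5} -> -exp(I*pi/3).
Now take the inner product of this character with each irreducible chi from the table, <chi_5*chi_3, chi> = (1/6) sum_C |C| (chi_5*chi_3)(C) conj(chi(C)):
  <chi_5*chi_3, chi_0> = (1/6)[1*(1)*conj(1) + 1*(-exp(-I*pi/3))*conj(1) + 1*(exp(-2*I*pi/3))*conj(1) + 1*(1)*conj(1) + 1*(exp(2*I*pi/3))*conj(1) + 1*(-exp(I*pi/3))*conj(1)]
      = (1/6)[(1) + (-exp(-I*pi/3)) + (exp(-2*I*pi/3)) + (1) + (exp(2*I*pi/3)) + (-exp(I*pi/3))] = 0/6 = 0
  <chi_5*chi_3, chi_1> = (1/6)[1*(1)*conj(1) + 1*(-exp(-I*pi/3))*conj(exp(I*pi/3)) + 1*(exp(-2*I*pi/3))*conj(exp(2*I*pi/3)) + 1*(1)*conj(-1) + 1*(exp(2*I*pi/3))*conj(exp(-2*I*pi/3)) + 1*(-exp(I*pi/3))*conj(exp(-I*pi/3))]
      = (1/6)[(1) + (-exp(-2*I*pi/3)) + (exp(2*I*pi/3)) + (-1) + (exp(-2*I*pi/3)) + (-exp(2*I*pi/3))] = 0/6 = 0
  <chi_5*chi_3, chi_2> = (1/6)[1*(1)*conj(1) + 1*(-exp(-I*pi/3))*conj(exp(2*I*pi/3)) + 1*(exp(-2*I*pi/3))*conj(exp(-2*I*pi/3)) + 1*(1)*conj(1) + 1*(exp(2*I*pi/3))*conj(exp(2*I*pi/3)) + 1*(-exp(I*pi/3))*conj(exp(-2*I*pi/3))]
      = (1/6)[(1) + (1) + (1) + (1) + (1) + (1)] = 6/6 = 1
  <chi_5*chi_3, chi_3> = (1/6)[1*(1)*conj(1) + 1*(-exp(-I*pi/3))*conj(-1) + 1*(exp(-2*I*pi/3))*conj(1) + 1*(1)*conj(-1) + 1*(exp(2*I*pi/3))*conj(1) + 1*(-exp(I*pi/3))*conj(-1)]
      = (1/6)[(1) + (exp(-I*pi/3)) + (exp(-2*I*pi/3)) + (-1) + (exp(2*I*pi/3)) + (exp(I*pi/3))] = 0/6 = 0
  <chi_5*chi_3, chi_4> = (1/6)[1*(1)*conj(1) + 1*(-exp(-I*pi/3))*conj(exp(-2*I*pi/3)) + 1*(exp(-2*I*pi/3))*conj(exp(2*I*pi/3)) + 1*(1)*conj(1) + 1*(exp(2*I*pi/3))*conj(exp(-2*I*pi/3)) + 1*(-exp(I*pi/3))*conj(exp(2*I*pi/3))]
      = (1/6)[(1) + (-exp(I*pi/3)) + (exp(2*I*pi/3)) + (1) + (exp(-2*I*pi/3)) + (-exp(-I*pi/3))] = 0/6 = 0
  <chi_5*chi_3, chi_5> = (1/6)[1*(1)*conj(1) + 1*(-exp(-I*pi/3))*conj(exp(-I*pi/3)) + 1*(exp(-2*I*pi/3))*conj(exp(-2*I*pi/3)) + 1*(1)*conj(-1) + 1*(exp(2*I*pi/3))*conj(exp(2*I*pi/3)) + 1*(-exp(I*pi/3))*conj(exp(I*pi/3))]
      = (1/6)[(1) + (-1) + (1) + (-1) + (1) + (-1)] = 0/6 = 0
(Exp terms are combined using exp(i*s)*conj(exp(i*t)) = exp(i*(s-t)), and sums of them are collapsed using the identity that for every m > 1 the m distinct m-th roots of unity sum to 0, e.g. 1 + exp(2*I*pi/3) + exp(-2*I*pi/3) = 0.)
Hence the multiplicities are chi_2: 1. Dimension check: dim(chi_5)*dim(chi_3) = 1*1 = 1 and sum (mult * dim) = 1*1 = 1.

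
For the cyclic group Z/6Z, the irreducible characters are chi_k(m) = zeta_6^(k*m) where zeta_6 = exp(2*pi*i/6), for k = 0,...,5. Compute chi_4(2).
chi_4(2) = zeta_6^8 = exp(2*I*pi/3)

Argument: chi_4(2) = zeta_6^(4*2) = zeta_6^8. Since zeta_6^6 = 1, this equals zeta_6^2 = exp(2*pi*i*2/6) = exp(2*I*pi/3).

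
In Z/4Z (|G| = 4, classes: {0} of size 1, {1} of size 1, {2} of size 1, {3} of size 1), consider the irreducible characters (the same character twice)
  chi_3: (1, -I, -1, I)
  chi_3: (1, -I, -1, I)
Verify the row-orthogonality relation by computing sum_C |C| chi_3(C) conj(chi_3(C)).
Sum = 4 = |G| = 4; so <chi_3, chi_3> = 1 (norm-1 confirms irreducibility).

Explanation: Compute term by term over conjugacy classes (|C| * chi_3(C) * conj(chi_3(C))):
  1*(1)*conj(1) + 1*(-I)*conj(-I) + 1*(-1)*conj(-1) + 1*(I)*conj(I)
  = (1) + (1) + (1) + (1)
  = 4.
(Exp terms are combined using exp(i*s)*conj(exp(i*t)) = exp(i*(s-t)), and sums of them are collapsed using the identity that for every m > 1 the m distinct m-th roots of unity sum to 0, e.g. 1 + exp(2*I*pi/3) + exp(-2*I*pi/3) = 0.)
Dividing by |G| = 4 gives 4/4 = 1, matching the row-orthogonality relation <chi_3, chi_3> = [chi_3 = chi_3].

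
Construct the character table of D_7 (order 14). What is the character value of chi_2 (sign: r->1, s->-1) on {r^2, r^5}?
Conjugacy classes: {e} of size 1, {r^1, r^6} of size 2, {r^2, r^5} of size 2, {r^3, r^4} of size 2, {s, sr, ..., sr^6} of size 7.
Character table:
  irrep \ class              {e} (size 1)  {r^1, r^6} (size 2)  {r^2, r^5} (size 2)  {r^3, r^4} (size 2)  {s, sr, ..., sr^6} (size 7)
  chi_1 (triv)               1             1                    1                    1                    1                          
  chi_2 (sign: r->1, s->-1)  1             1                    1                    1                    -1                         
  chi_3 (2d, j=1)            2             2*cos(2*pi/7)        -2*cos(3*pi/7)       -2*cos(pi/7)         0                          
  chi_4 (2d, j=2)            2             -2*cos(3*pi/7)       -2*cos(pi/7)         2*cos(2*pi/7)        0                          
  chi_5 (2d, j=3)            2             -2*cos(pi/7)         2*cos(2*pi/7)        -2*cos(3*pi/7)       0                          

Spot check: chi_2 (sign: r->1, s->-1) on {r^2, r^5} = 1.

Argument: D_7 has order 2*7 = 14 with 5 conjugacy classes, hence 5 irreducibles. Sum of squared dims 1 + 1 + 4 + 4 + 4 = 14 = |G|. Linear characters come from the abelianisation; the 2-dimensional irreps have character r^k -> 2*cos(2*pi*j*k/7), reflections -> 0.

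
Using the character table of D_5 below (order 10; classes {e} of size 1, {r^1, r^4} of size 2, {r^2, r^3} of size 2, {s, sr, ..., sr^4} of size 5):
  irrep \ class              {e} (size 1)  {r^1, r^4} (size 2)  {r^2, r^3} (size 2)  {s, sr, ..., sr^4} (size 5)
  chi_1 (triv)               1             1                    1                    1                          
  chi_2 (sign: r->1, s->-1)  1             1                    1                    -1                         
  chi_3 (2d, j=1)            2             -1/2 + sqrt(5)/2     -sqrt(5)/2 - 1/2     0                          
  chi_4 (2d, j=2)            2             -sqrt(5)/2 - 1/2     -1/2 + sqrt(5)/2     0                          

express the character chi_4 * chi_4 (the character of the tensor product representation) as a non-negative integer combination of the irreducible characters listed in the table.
chi_4 tensor chi_4 = chi_1 + chi_2 + chi_3 (all other irreducibles have multiplicity 0).

Proof sketch: The character of a tensor product is the pointwise product (chi_4 * chi_4)(C) = chi_4(C) * chi_4(C):
  {e}: (2)*(2), {r^1, r^4}: (-sqrt(5)/2 - 1/2)*(-sqrt(5)/2 - 1/2), {r^2, r^3}: (-1/2 + sqrt(5)/2)*(-1/2 + sqrt(5)/2), {s, sr, ..., sr^4}: (0)*(0)
so (chi_4 * chi_4) takes values
  {e} -> 4, {r^1, r^4} -> sqrt(5)/2 + 3/2, {r^2, r^3} -> 3/2 - sqrt(5)/2, {s, sr, ..., sr^4} -> 0.
Now take the inner product of this character with each irreducible chi from the table, <chi_4*chi_4, chi> = (1/10) sum_C |C| (chi_4*chi_4)(C) conj(chi(C)):
  <chi_4*chi_4, chi_1> = (1/10)[1*(4)*conj(1) + 2*(sqrt(5)/2 + 3/2)*conj(1) + 2*(3/2 - sqrt(5)/2)*conj(1) + 5*(0)*conj(1)]
      = (1/10)[(4) + (sqrt(5) + 3) + (3 - sqrt(5)) + (0)] = 10/10 = 1
  <chi_4*chi_4, chi_2> = (1/10)[1*(4)*conj(1) + 2*(sqrt(5)/2 + 3/2)*conj(1) + 2*(3/2 - sqrt(5)/2)*conj(1) + 5*(0)*conj(-1)]
      = (1/10)[(4) + (sqrt(5) + 3) + (3 - sqrt(5)) + (0)] = 10/10 = 1
  <chi_4*chi_4, chi_3> = (1/10)[1*(4)*conj(2) + 2*(sqrt(5)/2 + 3/2)*conj(-1/2 + sqrt(5)/2) + 2*(3/2 - sqrt(5)/2)*conj(-sqrt(5)/2 - 1/2) + 5*(0)*conj(0)]
      = (1/10)[(8) + (1 + sqrt(5)) + (1 - sqrt(5)) + (0)] = 10/10 = 1
  <chi_4*chi_4, chi_4> = (1/10)[1*(4)*conj(2) + 2*(sqrt(5)/2 + 3/2)*conj(-sqrt(5)/2 - 1/2) + 2*(3/2 - sqrt(5)/2)*conj(-1/2 + sqrt(5)/2) + 5*(0)*conj(0)]
      = (1/10)[(8) + (-2*sqrt(5) - 4) + (-4 + 2*sqrt(5)) + (0)] = 0/10 = 0
Hence the multiplicities are chi_1: 1, chi_2: 1, chi_3: 1. Dimension check: dim(chi_4)*dim(chi_4) = 2*2 = 4 and sum (mult * dim) = 1*1 + 1*1 + 1*2 = 4.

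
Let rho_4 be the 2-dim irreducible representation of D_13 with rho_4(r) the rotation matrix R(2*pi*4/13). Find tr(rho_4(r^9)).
chi_{rho_4}(r^9) = 2*cos(2*pi*4*9/13) = 2*cos(6*pi/13)

Why: rho_4(r^9) is rotation by angle 2*pi*4*9/13, whose trace is 2*cos(2*pi*4*9/13) = 2*cos(6*pi/13).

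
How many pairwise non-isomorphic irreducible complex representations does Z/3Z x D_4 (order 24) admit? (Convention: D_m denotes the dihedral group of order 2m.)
15

Details: The number of irreducible complex representations of a finite group equals its number of conjugacy classes. For a direct product, #classes(G x H) = #classes(G) * #classes(H). Z/3Z has 3 classes (abelian), D_4 has 5 classes, so 3 * 5 = 15, so Z/3Z x D_4 (order 24) has exactly 15 irreducible complex representations.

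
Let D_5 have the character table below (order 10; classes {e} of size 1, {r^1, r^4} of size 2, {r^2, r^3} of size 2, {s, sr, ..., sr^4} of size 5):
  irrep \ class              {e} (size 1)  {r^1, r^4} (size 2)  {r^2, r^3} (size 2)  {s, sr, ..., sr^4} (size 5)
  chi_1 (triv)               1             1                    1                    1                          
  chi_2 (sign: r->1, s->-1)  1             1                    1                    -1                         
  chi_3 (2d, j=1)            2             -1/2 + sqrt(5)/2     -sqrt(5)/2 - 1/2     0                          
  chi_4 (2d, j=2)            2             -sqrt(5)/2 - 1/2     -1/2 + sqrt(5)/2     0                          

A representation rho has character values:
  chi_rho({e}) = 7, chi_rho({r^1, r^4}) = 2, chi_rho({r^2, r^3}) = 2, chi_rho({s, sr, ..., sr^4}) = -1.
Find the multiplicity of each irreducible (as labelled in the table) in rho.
Multiplicities: chi_1: 1, chi_2: 2, chi_3: 1, chi_4: 1.

Argument: Use <chi_rho, chi> = (1/|G|) sum_C |C| * chi_rho(C) * conj(chi(C)) with |G| = 10 for each irreducible chi in the table:
  <chi_rho, chi_1> = (1/10)[1*(7)*conj(1) + 2*(2)*conj(1) + 2*(2)*conj(1) + 5*(-1)*conj(1)]
      = (1/10)[(7) + (4) + (4) + (-5)] = 10/10 = 1
  <chi_rho, chi_2> = (1/10)[1*(7)*conj(1) + 2*(2)*conj(1) + 2*(2)*conj(1) + 5*(-1)*conj(-1)]
      = (1/10)[(7) + (4) + (4) + (5)] = 20/10 = 2
  <chi_rho, chi_3> = (1/10)[1*(7)*conj(2) + 2*(2)*conj(-1/2 + sqrt(5)/2) + 2*(2)*conj(-sqrt(5)/2 - 1/2) + 5*(-1)*conj(0)]
      = (1/10)[(14) + (-2 + 2*sqrt(5)) + (-2*sqrt(5) - 2) + (0)] = 10/10 = 1
  <chi_rho, chi_4> = (1/10)[1*(7)*conj(2) + 2*(2)*conj(-sqrt(5)/2 - 1/2) + 2*(2)*conj(-1/2 + sqrt(5)/2) + 5*(-1)*conj(0)]
      = (1/10)[(14) + (-2*sqrt(5) - 2) + (-2 + 2*sqrt(5)) + (0)] = 10/10 = 1
Dimension check: dim(rho) = sum (mult * dim) = 1*1 + 2*1 + 1*2 + 1*2 = 7 = chi_rho(e) = 7.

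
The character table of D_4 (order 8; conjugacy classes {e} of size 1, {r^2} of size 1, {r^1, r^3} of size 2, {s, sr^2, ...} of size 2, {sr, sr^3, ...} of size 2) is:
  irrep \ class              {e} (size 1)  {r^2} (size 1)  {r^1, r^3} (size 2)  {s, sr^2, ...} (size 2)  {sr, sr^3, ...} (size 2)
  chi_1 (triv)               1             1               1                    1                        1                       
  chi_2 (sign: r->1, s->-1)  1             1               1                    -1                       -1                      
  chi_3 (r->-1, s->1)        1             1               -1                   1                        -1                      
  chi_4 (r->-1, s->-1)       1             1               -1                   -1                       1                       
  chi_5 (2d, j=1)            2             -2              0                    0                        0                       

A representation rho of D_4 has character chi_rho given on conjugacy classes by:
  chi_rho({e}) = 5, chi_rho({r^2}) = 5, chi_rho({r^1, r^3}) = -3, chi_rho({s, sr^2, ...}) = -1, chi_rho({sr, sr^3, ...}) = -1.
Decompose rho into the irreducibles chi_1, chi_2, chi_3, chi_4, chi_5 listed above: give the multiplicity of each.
Multiplicities: chi_1: 0, chi_2: 1, chi_3: 2, chi_4: 2, chi_5: 0.

Derivation: Use <chi_rho, chi> = (1/|G|) sum_C |C| * chi_rho(C) * conj(chi(C)) with |G| = 8 for each irreducible chi in the table:
  <chi_rho, chi_1> = (1/8)[1*(5)*conj(1) + 1*(5)*conj(1) + 2*(-3)*conj(1) + 2*(-1)*conj(1) + 2*(-1)*conj(1)]
      = (1/8)[(5) + (5) + (-6) + (-2) + (-2)] = 0/8 = 0
  <chi_rho, chi_2> = (1/8)[1*(5)*conj(1) + 1*(5)*conj(1) + 2*(-3)*conj(1) + 2*(-1)*conj(-1) + 2*(-1)*conj(-1)]
      = (1/8)[(5) + (5) + (-6) + (2) + (2)] = 8/8 = 1
  <chi_rho, chi_3> = (1/8)[1*(5)*conj(1) + 1*(5)*conj(1) + 2*(-3)*conj(-1) + 2*(-1)*conj(1) + 2*(-1)*conj(-1)]
      = (1/8)[(5) + (5) + (6) + (-2) + (2)] = 16/8 = 2
  <chi_rho, chi_4> = (1/8)[1*(5)*conj(1) + 1*(5)*conj(1) + 2*(-3)*conj(-1) + 2*(-1)*conj(-1) + 2*(-1)*conj(1)]
      = (1/8)[(5) + (5) + (6) + (2) + (-2)] = 16/8 = 2
  <chi_rho, chi_5> = (1/8)[1*(5)*conj(2) + 1*(5)*conj(-2) + 2*(-3)*conj(0) + 2*(-1)*conj(0) + 2*(-1)*conj(0)]
      = (1/8)[(10) + (-10) + (0) + (0) + (0)] = 0/8 = 0
Dimension check: dim(rho) = sum (mult * dim) = 0*1 + 1*1 + 2*1 + 2*1 + 0*2 = 5 = chi_rho(e) = 5.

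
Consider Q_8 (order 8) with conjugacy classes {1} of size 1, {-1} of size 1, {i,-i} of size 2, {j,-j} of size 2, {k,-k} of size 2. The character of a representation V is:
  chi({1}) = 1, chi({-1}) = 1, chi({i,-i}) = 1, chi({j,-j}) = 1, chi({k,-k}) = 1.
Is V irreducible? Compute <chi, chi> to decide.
Irreducible: <chi, chi> = 1.

Justification: <chi, chi> = (1/|G|) sum_C |C| * |chi(C)|^2 = (1/8)[1*|1|^2 + 1*|1|^2 + 2*|1|^2 + 2*|1|^2 + 2*|1|^2]
  = (1/8)[(1) + (1) + (2) + (2) + (2)] = 8/8 = 1.
A character is irreducible iff <chi, chi> = 1, so this representation is irreducible.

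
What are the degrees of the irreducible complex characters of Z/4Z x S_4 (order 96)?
Dimensions: 1, 1, 1, 1, 1, 1, 1, 1, 2, 2, 2, 2, 3, 3, 3, 3, 3, 3, 3, 3

Proof sketch: There are 20 irreducibles (= number of conjugacy classes). Their dimensions d_i satisfy sum d_i^2 = |G| = 96: 1 + 1 + 1 + 1 + 1 + 1 + 1 + 1 + 4 + 4 + 4 + 4 + 9 + 9 + 9 + 9 + 9 + 9 + 9 + 9 = 96. (For the product with Z/4Z: each of the 4 1-dim characters of Z/4Z tensors with each irrep of S_4, giving 4 copies of each S_4-dimension.)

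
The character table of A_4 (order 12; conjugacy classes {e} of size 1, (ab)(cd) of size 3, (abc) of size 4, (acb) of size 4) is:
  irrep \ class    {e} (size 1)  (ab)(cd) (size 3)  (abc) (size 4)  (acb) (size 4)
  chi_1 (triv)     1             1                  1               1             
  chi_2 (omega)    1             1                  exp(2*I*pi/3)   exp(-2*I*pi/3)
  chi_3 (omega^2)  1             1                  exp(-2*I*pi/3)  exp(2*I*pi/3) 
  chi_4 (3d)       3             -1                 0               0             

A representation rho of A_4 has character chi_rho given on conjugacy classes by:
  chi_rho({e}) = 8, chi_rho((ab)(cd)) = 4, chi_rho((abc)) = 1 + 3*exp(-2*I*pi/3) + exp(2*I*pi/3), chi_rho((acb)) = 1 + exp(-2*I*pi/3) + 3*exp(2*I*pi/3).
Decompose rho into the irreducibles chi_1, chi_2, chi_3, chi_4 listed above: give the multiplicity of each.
Multiplicities: chi_1: 1, chi_2: 1, chi_3: 3, chi_4: 1.

Argument: Use <chi_rho, chi> = (1/|G|) sum_C |C| * chi_rho(C) * conj(chi(C)) with |G| = 12 for each irreducible chi in the table:
  <chi_rho, chi_1> = (1/12)[1*(8)*conj(1) + 3*(4)*conj(1) + 4*(1 + 3*exp(-2*I*pi/3) + exp(2*I*pi/3))*conj(1) + 4*(1 + exp(-2*I*pi/3) + 3*exp(2*I*pi/3))*conj(1)]
      = (1/12)[(8) + (12) + (4 + 12*exp(-2*I*pi/3) + 4*exp(2*I*pi/3)) + (4 + 4*exp(-2*I*pi/3) + 12*exp(2*I*pi/3))] = 12/12 = 1
  <chi_rho, chi_2> = (1/12)[1*(8)*conj(1) + 3*(4)*conj(1) + 4*(1 + 3*exp(-2*I*pi/3) + exp(2*I*pi/3))*conj(exp(2*I*pi/3)) + 4*(1 + exp(-2*I*pi/3) + 3*exp(2*I*pi/3))*conj(exp(-2*I*pi/3))]
      = (1/12)[(8) + (12) + (4 + 4*exp(-2*I*pi/3) + 12*exp(2*I*pi/3)) + (4 + 12*exp(-2*I*pi/3) + 4*exp(2*I*pi/3))] = 12/12 = 1
  <chi_rho, chi_3> = (1/12)[1*(8)*conj(1) + 3*(4)*conj(1) + 4*(1 + 3*exp(-2*I*pi/3) + exp(2*I*pi/3))*conj(exp(-2*I*pi/3)) + 4*(1 + exp(-2*I*pi/3) + 3*exp(2*I*pi/3))*conj(exp(2*I*pi/3))]
      = (1/12)[(8) + (12) + (8) + (8)] = 36/12 = 3
  <chi_rho, chi_4> = (1/12)[1*(8)*conj(3) + 3*(4)*conj(-1) + 4*(1 + 3*exp(-2*I*pi/3) + exp(2*I*pi/3))*conj(0) + 4*(1 + exp(-2*I*pi/3) + 3*exp(2*I*pi/3))*conj(0)]
      = (1/12)[(24) + (-12) + (0) + (0)] = 12/12 = 1
(Exp terms are combined using exp(i*s)*conj(exp(i*t)) = exp(i*(s-t)), and sums of them are collapsed using the identity that for every m > 1 the m distinct m-th roots of unity sum to 0, e.g. 1 + exp(2*I*pi/3) + exp(-2*I*pi/3) = 0.)
Dimension check: dim(rho) = sum (mult * dim) = 1*1 + 1*1 + 3*1 + 1*3 = 8 = chi_rho(e) = 8.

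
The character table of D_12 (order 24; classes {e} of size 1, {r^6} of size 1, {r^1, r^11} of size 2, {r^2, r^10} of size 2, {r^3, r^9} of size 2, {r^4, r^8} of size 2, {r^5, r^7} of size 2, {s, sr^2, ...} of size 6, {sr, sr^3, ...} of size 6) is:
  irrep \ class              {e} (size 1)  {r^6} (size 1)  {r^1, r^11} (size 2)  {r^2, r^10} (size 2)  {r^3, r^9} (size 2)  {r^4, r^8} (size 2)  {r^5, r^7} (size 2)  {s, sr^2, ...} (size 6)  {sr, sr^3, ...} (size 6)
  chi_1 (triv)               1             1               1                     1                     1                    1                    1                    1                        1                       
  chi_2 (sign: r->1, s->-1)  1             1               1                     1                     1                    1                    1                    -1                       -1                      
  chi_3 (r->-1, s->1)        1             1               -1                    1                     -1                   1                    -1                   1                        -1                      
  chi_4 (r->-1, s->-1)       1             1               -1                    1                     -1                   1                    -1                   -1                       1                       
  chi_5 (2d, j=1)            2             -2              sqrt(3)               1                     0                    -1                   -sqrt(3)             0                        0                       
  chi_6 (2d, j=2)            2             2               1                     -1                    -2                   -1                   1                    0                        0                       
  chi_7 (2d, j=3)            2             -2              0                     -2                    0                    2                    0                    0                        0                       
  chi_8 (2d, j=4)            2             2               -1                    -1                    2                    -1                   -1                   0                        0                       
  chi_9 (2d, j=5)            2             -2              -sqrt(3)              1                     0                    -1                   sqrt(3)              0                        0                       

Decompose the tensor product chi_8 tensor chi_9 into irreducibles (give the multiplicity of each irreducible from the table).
chi_8 tensor chi_9 = chi_5 + chi_7 (all other irreducibles have multiplicity 0).

Solution. The character of a tensor product is the pointwise product (chi_8 * chi_9)(C) = chi_8(C) * chi_9(C):
  {e}: (2)*(2), {r^6}: (2)*(-2), {r^1, r^11}: (-1)*(-sqrt(3)), {r^2, r^10}: (-1)*(1), {r^3, r^9}: (2)*(0), {r^4, r^8}: (-1)*(-1), {r^5, r^7}: (-1)*(sqrt(3)), {s, sr^2, ...}: (0)*(0), {sr, sr^3, ...}: (0)*(0)
so (chi_8 * chi_9) takes values
  {e} -> 4, {r^6} -> -4, {r^1, r^11} -> sqrt(3), {r^2, r^10} -> -1, {r^3, r^9} -> 0, {r^4, r^8} -> 1, {r^5, r^7} -> -sqrt(3), {s, sr^2, ...} -> 0, {sr, sr^3, ...} -> 0.
Now take the inner product of this character with each irreducible chi from the table, <chi_8*chi_9, chi> = (1/24) sum_C |C| (chi_8*chi_9)(C) conj(chi(C)):
  <chi_8*chi_9, chi_1> = (1/24)[1*(4)*conj(1) + 1*(-4)*conj(1) + 2*(sqrt(3))*conj(1) + 2*(-1)*conj(1) + 2*(0)*conj(1) + 2*(1)*conj(1) + 2*(-sqrt(3))*conj(1) + 6*(0)*conj(1) + 6*(0)*conj(1)]
      = (1/24)[(4) + (-4) + (2*sqrt(3)) + (-2) + (0) + (2) + (-2*sqrt(3)) + (0) + (0)] = 0/24 = 0
  <chi_8*chi_9, chi_2> = (1/24)[1*(4)*conj(1) + 1*(-4)*conj(1) + 2*(sqrt(3))*conj(1) + 2*(-1)*conj(1) + 2*(0)*conj(1) + 2*(1)*conj(1) + 2*(-sqrt(3))*conj(1) + 6*(0)*conj(-1) + 6*(0)*conj(-1)]
      = (1/24)[(4) + (-4) + (2*sqrt(3)) + (-2) + (0) + (2) + (-2*sqrt(3)) + (0) + (0)] = 0/24 = 0
  <chi_8*chi_9, chi_3> = (1/24)[1*(4)*conj(1) + 1*(-4)*conj(1) + 2*(sqrt(3))*conj(-1) + 2*(-1)*conj(1) + 2*(0)*conj(-1) + 2*(1)*conj(1) + 2*(-sqrt(3))*conj(-1) + 6*(0)*conj(1) + 6*(0)*conj(-1)]
      = (1/24)[(4) + (-4) + (-2*sqrt(3)) + (-2) + (0) + (2) + (2*sqrt(3)) + (0) + (0)] = 0/24 = 0
  <chi_8*chi_9, chi_4> = (1/24)[1*(4)*conj(1) + 1*(-4)*conj(1) + 2*(sqrt(3))*conj(-1) + 2*(-1)*conj(1) + 2*(0)*conj(-1) + 2*(1)*conj(1) + 2*(-sqrt(3))*conj(-1) + 6*(0)*conj(-1) + 6*(0)*conj(1)]
      = (1/24)[(4) + (-4) + (-2*sqrt(3)) + (-2) + (0) + (2) + (2*sqrt(3)) + (0) + (0)] = 0/24 = 0
  <chi_8*chi_9, chi_5> = (1/24)[1*(4)*conj(2) + 1*(-4)*conj(-2) + 2*(sqrt(3))*conj(sqrt(3)) + 2*(-1)*conj(1) + 2*(0)*conj(0) + 2*(1)*conj(-1) + 2*(-sqrt(3))*conj(-sqrt(3)) + 6*(0)*conj(0) + 6*(0)*conj(0)]
      = (1/24)[(8) + (8) + (6) + (-2) + (0) + (-2) + (6) + (0) + (0)] = 24/24 = 1
  <chi_8*chi_9, chi_6> = (1/24)[1*(4)*conj(2) + 1*(-4)*conj(2) + 2*(sqrt(3))*conj(1) + 2*(-1)*conj(-1) + 2*(0)*conj(-2) + 2*(1)*conj(-1) + 2*(-sqrt(3))*conj(1) + 6*(0)*conj(0) + 6*(0)*conj(0)]
      = (1/24)[(8) + (-8) + (2*sqrt(3)) + (2) + (0) + (-2) + (-2*sqrt(3)) + (0) + (0)] = 0/24 = 0
  <chi_8*chi_9, chi_7> = (1/24)[1*(4)*conj(2) + 1*(-4)*conj(-2) + 2*(sqrt(3))*conj(0) + 2*(-1)*conj(-2) + 2*(0)*conj(0) + 2*(1)*conj(2) + 2*(-sqrt(3))*conj(0) + 6*(0)*conj(0) + 6*(0)*conj(0)]
      = (1/24)[(8) + (8) + (0) + (4) + (0) + (4) + (0) + (0) + (0)] = 24/24 = 1
  <chi_8*chi_9, chi_8> = (1/24)[1*(4)*conj(2) + 1*(-4)*conj(2) + 2*(sqrt(3))*conj(-1) + 2*(-1)*conj(-1) + 2*(0)*conj(2) + 2*(1)*conj(-1) + 2*(-sqrt(3))*conj(-1) + 6*(0)*conj(0) + 6*(0)*conj(0)]
      = (1/24)[(8) + (-8) + (-2*sqrt(3)) + (2) + (0) + (-2) + (2*sqrt(3)) + (0) + (0)] = 0/24 = 0
  <chi_8*chi_9, chi_9> = (1/24)[1*(4)*conj(2) + 1*(-4)*conj(-2) + 2*(sqrt(3))*conj(-sqrt(3)) + 2*(-1)*conj(1) + 2*(0)*conj(0) + 2*(1)*conj(-1) + 2*(-sqrt(3))*conj(sqrt(3)) + 6*(0)*conj(0) + 6*(0)*conj(0)]
      = (1/24)[(8) + (8) + (-6) + (-2) + (0) + (-2) + (-6) + (0) + (0)] = 0/24 = 0
Hence the multiplicities are chi_5: 1, chi_7: 1. Dimension check: dim(chi_8)*dim(chi_9) = 2*2 = 4 and sum (mult * dim) = 1*2 + 1*2 = 4.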